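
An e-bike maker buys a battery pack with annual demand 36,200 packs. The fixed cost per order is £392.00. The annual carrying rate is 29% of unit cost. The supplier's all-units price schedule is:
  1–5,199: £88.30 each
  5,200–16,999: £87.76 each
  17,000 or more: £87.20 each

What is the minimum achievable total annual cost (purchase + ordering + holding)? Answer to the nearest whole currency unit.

Holding cost per unit per year at price C is H = 0.29·C.
Evaluate total cost at each tier's feasible EOQ or, if the EOQ is below the tier, at the tier's minimum quantity.
EOQ at £88.30 = 1052.8 (feasible in tier 1): TC = 36,200×£88.30 + (36,200/1052.8)×392 + (1052.8/2)×0.29×£88.30 = £3,223,418.25.
EOQ at £87.76 = 1056.0 < 5200, so use break Q=5200: TC = 36,200×£87.76 + (36,200/5200.0)×392 + (5200.0/2)×0.29×£87.76 = £3,245,811.96.
EOQ at £87.20 = 1059.4 < 17000, so use break Q=17000: TC = 36,200×£87.20 + (36,200/17000.0)×392 + (17000.0/2)×0.29×£87.20 = £3,372,422.73.
Lowest total cost among the candidates is at Q = 1052.8.

TC* ≈ £3,223,418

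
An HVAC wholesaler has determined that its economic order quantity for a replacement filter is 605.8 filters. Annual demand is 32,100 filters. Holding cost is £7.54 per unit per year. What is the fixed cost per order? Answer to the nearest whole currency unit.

Invert the EOQ relation Q*² = 2DS/H.
From Q* = √(2DS/H): S = Q*²H / (2D) = 605.8² × 7.54 / (2 × 32,100) = 43.1017.

S ≈ £43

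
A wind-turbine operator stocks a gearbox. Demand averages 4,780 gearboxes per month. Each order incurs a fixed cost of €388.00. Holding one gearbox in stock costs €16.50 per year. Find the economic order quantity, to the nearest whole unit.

Q* ≈ 1,642 gearboxes

Annual demand D = 4,780 × 12 = 57,360.
EOQ = √(2DS / H) = √(2 × 57,360 × 388 / 16.5).
= √(44,511,360 / 16.5) = √2,697,658.1818 ≈ 1642.455.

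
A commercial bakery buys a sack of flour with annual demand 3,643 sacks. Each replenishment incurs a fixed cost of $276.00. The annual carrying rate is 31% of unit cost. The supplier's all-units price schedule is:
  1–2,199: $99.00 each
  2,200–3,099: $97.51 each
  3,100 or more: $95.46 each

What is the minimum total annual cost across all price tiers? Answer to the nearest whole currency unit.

Holding cost per unit per year at price C is H = 0.31·C.
For each price level, check whether its EOQ is feasible; otherwise the best quantity at that price is the breakpoint.
EOQ at $99.00 = 256.0 (feasible in tier 1): TC = 3,643×$99.00 + (3,643/256.0)×276 + (256.0/2)×0.31×$99.00 = $368,512.93.
EOQ at $97.51 = 257.9 < 2200, so use break Q=2200: TC = 3,643×$97.51 + (3,643/2200.0)×276 + (2200.0/2)×0.31×$97.51 = $388,936.87.
EOQ at $95.46 = 260.7 < 3100, so use break Q=3100: TC = 3,643×$95.46 + (3,643/3100.0)×276 + (3100.0/2)×0.31×$95.46 = $393,953.65.
Lowest total cost among the candidates is at Q = 256.0.

TC* ≈ $368,513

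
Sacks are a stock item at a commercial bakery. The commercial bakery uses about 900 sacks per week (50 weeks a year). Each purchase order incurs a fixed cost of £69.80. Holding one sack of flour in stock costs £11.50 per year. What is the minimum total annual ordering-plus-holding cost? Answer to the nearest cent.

TC* ≈ £8,499.59

Annual demand D = 900 × 50 = 45,000.
The optimal lot size = √(2DS/H) = √(2 × 45,000 × 69.8 / 11.5) ≈ 739.09.
At the optimum the two cost components are equal, so total cost = 2·(Q*/2)H = Q*·H.
Minimum total = √(2DSH) = √(2 × 45,000 × 69.8 × 11.5) ≈ 8499.588.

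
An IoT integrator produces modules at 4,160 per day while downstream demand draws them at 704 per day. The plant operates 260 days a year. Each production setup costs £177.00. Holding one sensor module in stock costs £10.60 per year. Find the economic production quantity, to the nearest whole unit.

Annual demand D = 704 × 260 = 183,040.
Production build-up factor (1 − d/p) = 1 − 704/4,160 = 0.8308.
Q* = √(2DS / (H(1 − d/p))) = √(2 × 183,040 × 177 / (10.6 × 0.8308)).
= √(64,796,160 / 8.8062) ≈ 2712.573.

Q* ≈ 2,713 modules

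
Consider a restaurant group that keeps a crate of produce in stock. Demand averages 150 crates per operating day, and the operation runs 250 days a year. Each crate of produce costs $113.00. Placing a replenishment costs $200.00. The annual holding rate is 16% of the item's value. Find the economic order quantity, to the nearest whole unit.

Annual demand D = 150 × 250 = 37,500.
Holding cost H = 0.16 × $113.00 = $18.0800 per unit per year.
EOQ = √(2DS / H) = √(2 × 37,500 × 200 / 18.08).
= √(15,000,000 / 18.08) = √829,646.0177 ≈ 910.849.

Q* ≈ 911 crates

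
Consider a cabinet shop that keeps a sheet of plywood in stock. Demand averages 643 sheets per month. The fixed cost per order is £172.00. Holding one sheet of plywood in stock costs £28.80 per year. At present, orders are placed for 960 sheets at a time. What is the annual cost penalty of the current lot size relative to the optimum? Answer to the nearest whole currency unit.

Extra cost ≈ £6,463 per year

Annual demand D = 643 × 12 = 7,716.
EOQ = √(2DS/H) = √(2 × 7,716 × 172 / 28.8) ≈ 303.58.
Cost at Q* = (D/Q*)S + (Q*/2)H = √(2DSH) ≈ £8,743.22.
Cost at Q = 960: (7,716/960)×172 + (960/2)×28.8 = £1,382.45 + £13,824.00 = £15,206.45.
Excess = £15,206.45 − £8,743.22 = £6,463.23.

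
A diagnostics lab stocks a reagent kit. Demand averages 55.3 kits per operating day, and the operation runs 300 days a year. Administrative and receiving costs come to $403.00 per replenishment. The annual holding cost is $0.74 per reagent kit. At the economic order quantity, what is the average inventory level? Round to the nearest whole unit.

Annual demand D = 55.3 × 300 = 16,590.
Q* = √(2DS/H) = √(2 × 16,590 × 403 / 0.74) ≈ 4250.84.
Average inventory = Q*/2 ≈ 4250.84 / 2 = 2125.420.

Average inventory ≈ 2,125 kits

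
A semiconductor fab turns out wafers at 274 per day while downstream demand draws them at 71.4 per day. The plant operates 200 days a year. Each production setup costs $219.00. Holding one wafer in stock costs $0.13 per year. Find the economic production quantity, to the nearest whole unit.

Q* ≈ 8,066 wafers

Annual demand D = 71.4 × 200 = 14,280.
Production build-up factor (1 − d/p) = 1 − 71.4/274 = 0.7394.
Q* = √(2DS / (H(1 − d/p))) = √(2 × 14,280 × 219 / (0.13 × 0.7394)).
= √(6,254,640 / 0.0961) ≈ 8066.498.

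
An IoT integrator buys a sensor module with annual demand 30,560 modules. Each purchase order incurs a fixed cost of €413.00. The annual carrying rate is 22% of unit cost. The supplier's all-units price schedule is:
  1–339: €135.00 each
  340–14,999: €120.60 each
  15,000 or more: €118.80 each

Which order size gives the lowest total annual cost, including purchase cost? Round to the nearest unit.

Q* ≈ 975 modules

Holding cost per unit per year at price C is H = 0.22·C.
Candidates are each tier's EOQ (if it falls in that tier) and each price-break quantity.
Tier 1 (€135.00): EOQ = 921.9 exceeds tier's upper bound 339, so this tier is dominated.
EOQ at €120.60 = 975.4 (feasible in tier 2): TC = 30,560×€120.60 + (30,560/975.4)×413 + (975.4/2)×0.22×€120.60 = €3,711,415.25.
EOQ at €118.80 = 982.8 < 15000, so use break Q=15000: TC = 30,560×€118.80 + (30,560/15000.0)×413 + (15000.0/2)×0.22×€118.80 = €3,827,389.42.
Lowest total cost is €3,711,415.25 at Q = 975.4.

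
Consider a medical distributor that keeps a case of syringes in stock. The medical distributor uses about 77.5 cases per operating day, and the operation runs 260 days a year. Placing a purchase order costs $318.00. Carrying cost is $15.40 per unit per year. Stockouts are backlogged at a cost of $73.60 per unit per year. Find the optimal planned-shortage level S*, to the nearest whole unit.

Annual demand D = 77.5 × 260 = 20,150.
With planned backorders, Q* = √(2DS/H) · √((H+B)/B).
√(2DS/H) = √(2 × 20,150 × 318 / 15.4) = 912.233.
√((H+B)/B) = √((15.4+73.6)/73.6) = 1.0997.
Q* ≈ 1003.141.
S* = Q* · H/(H+B) = 1003.141 × 15.4/89 ≈ 173.577.

S* ≈ 174 cases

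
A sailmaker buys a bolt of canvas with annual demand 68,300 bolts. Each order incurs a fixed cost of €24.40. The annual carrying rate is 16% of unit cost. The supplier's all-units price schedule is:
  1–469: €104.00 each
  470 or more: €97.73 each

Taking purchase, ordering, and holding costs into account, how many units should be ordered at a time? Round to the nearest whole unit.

Q* ≈ 470 bolts

Holding cost per unit per year at price C is H = 0.16·C.
Candidates are each tier's EOQ (if it falls in that tier) and each price-break quantity.
EOQ at €104.00 = 447.6 (feasible in tier 1): TC = 68,300×€104.00 + (68,300/447.6)×24.4 + (447.6/2)×0.16×€104.00 = €7,110,647.27.
EOQ at €97.73 = 461.7 < 470, so use break Q=470: TC = 68,300×€97.73 + (68,300/470.0)×24.4 + (470.0/2)×0.16×€97.73 = €6,682,179.44.
Lowest total cost is €6,682,179.44 at Q = 470.0.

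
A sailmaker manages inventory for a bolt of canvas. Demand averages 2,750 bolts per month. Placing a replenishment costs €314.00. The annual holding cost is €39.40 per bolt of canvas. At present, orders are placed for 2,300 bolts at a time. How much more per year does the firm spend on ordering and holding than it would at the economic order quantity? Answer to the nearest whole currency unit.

Extra cost ≈ €21,240 per year

Annual demand D = 2,750 × 12 = 33,000.
EOQ = √(2DS/H) = √(2 × 33,000 × 314 / 39.4) ≈ 725.25.
Cost at Q* = (D/Q*)S + (Q*/2)H = √(2DSH) ≈ €28,574.91.
Cost at Q = 2,300: (33,000/2,300)×314 + (2,300/2)×39.4 = €4,505.22 + €45,310.00 = €49,815.22.
Excess = €49,815.22 − €28,574.91 = €21,240.31.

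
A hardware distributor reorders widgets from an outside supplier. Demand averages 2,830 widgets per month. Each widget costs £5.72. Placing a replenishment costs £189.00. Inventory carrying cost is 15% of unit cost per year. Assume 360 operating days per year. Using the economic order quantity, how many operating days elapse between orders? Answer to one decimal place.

T ≈ 41.0 days

Annual demand D = 2,830 × 12 = 33,960.
Holding cost H = 0.15 × £5.72 = £0.8580 per unit per year.
EOQ = √(2DS/H) = √(2 × 33,960 × 189 / 0.858) ≈ 3868.00.
Cycle time = Q*/D × 360 = 3868.00 / 33,960 × 360 ≈ 41.003 days.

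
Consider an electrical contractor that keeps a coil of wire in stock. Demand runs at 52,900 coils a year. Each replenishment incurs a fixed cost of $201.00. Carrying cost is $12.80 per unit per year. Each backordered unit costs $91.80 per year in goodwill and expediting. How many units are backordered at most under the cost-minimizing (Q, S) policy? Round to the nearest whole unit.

With planned backorders, Q* = √(2DS/H) · √((H+B)/B).
√(2DS/H) = √(2 × 52,900 × 201 / 12.8) = 1288.949.
√((H+B)/B) = √((12.8+91.8)/91.8) = 1.0674.
Q* ≈ 1375.879.
S* = Q* · H/(H+B) = 1375.879 × 12.8/104.6 ≈ 168.368.

S* ≈ 168 coils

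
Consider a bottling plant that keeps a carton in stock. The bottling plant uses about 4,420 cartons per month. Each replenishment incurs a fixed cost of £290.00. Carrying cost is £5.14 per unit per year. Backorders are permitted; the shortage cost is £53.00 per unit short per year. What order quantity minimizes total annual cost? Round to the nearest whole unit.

Q* ≈ 2,562 cartons

Annual demand D = 4,420 × 12 = 53,040.
With planned backorders, Q* = √(2DS/H) · √((H+B)/B).
√(2DS/H) = √(2 × 53,040 × 290 / 5.14) = 2446.438.
√((H+B)/B) = √((5.14+53)/53) = 1.0474.
Q* ≈ 2562.322.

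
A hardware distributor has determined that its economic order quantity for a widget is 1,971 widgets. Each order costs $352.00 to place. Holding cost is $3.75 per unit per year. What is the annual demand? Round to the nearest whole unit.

Invert the EOQ relation Q*² = 2DS/H.
From Q* = √(2DS/H): D = Q*²H / (2S) = 1,971² × 3.75 / (2 × 352) = 20693.400.

D ≈ 20,693 widgets per year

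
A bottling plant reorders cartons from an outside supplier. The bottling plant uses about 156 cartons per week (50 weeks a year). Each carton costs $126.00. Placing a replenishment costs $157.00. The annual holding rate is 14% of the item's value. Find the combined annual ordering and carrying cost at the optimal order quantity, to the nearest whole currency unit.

TC* ≈ $6,573

Annual demand D = 156 × 50 = 7,800.
Holding cost H = 0.14 × $126.00 = $17.6400 per unit per year.
The optimal lot size = √(2DS/H) = √(2 × 7,800 × 157 / 17.64) ≈ 372.62.
At Q*, ordering cost (D/Q*)S equals holding cost (Q*/2)H, each = √(DSH/2).
Minimum total = √(2DSH) = √(2 × 7,800 × 157 × 17.64) ≈ 6572.966.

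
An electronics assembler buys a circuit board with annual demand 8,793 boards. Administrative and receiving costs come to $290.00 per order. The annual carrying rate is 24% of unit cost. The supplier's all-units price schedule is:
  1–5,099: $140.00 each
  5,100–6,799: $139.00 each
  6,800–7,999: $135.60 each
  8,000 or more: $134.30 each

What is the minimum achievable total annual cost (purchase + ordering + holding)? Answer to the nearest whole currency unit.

TC* ≈ $1,244,110

Holding cost per unit per year at price C is H = 0.24·C.
Evaluate total cost at each tier's feasible EOQ or, if the EOQ is below the tier, at the tier's minimum quantity.
EOQ at $140.00 = 389.6 (feasible in tier 1): TC = 8,793×$140.00 + (8,793/389.6)×290 + (389.6/2)×0.24×$140.00 = $1,244,110.38.
EOQ at $139.00 = 391.0 < 5100, so use break Q=5100: TC = 8,793×$139.00 + (8,793/5100.0)×290 + (5100.0/2)×0.24×$139.00 = $1,307,794.99.
EOQ at $135.60 = 395.9 < 6800, so use break Q=6800: TC = 8,793×$135.60 + (8,793/6800.0)×290 + (6800.0/2)×0.24×$135.60 = $1,303,355.40.
EOQ at $134.30 = 397.8 < 8000, so use break Q=8000: TC = 8,793×$134.30 + (8,793/8000.0)×290 + (8000.0/2)×0.24×$134.30 = $1,310,146.65.
Lowest total cost among the candidates is at Q = 389.6.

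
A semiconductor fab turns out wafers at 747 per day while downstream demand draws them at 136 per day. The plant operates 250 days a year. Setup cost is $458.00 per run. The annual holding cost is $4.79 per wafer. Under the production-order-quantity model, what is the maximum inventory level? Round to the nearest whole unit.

I_max ≈ 2,306 wafers

Annual demand D = 136 × 250 = 34,000.
Production build-up factor (1 − d/p) = 1 − 136/747 = 0.8179.
Q* = √(2DS / (H(1 − d/p))) = √(2 × 34,000 × 458 / (4.79 × 0.8179)).
= √(31,144,000 / 3.9179) ≈ 2819.416.
Maximum inventory = Q*(1 − d/p) = 2819.416 × 0.8179 ≈ 2306.109.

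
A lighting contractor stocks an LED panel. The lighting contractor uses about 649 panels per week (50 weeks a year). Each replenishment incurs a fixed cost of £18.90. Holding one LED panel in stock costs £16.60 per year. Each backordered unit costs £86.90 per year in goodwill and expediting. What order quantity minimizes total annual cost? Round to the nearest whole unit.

Q* ≈ 297 panels

Annual demand D = 649 × 50 = 32,450.
With planned backorders, Q* = √(2DS/H) · √((H+B)/B).
√(2DS/H) = √(2 × 32,450 × 18.9 / 16.6) = 271.831.
√((H+B)/B) = √((16.6+86.9)/86.9) = 1.0913.
Q* ≈ 296.660.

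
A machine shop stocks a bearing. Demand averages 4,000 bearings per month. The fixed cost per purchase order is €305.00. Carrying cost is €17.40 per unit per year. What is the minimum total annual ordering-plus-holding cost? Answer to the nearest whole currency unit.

Annual demand D = 4,000 × 12 = 48,000.
Q* = √(2DS/H) = √(2 × 48,000 × 305 / 17.4) ≈ 1297.21.
At the optimum the two cost components are equal, so total cost = 2·(Q*/2)H = Q*·H.
Minimum total = √(2DSH) = √(2 × 48,000 × 305 × 17.4) ≈ 22571.486.

TC* ≈ €22,571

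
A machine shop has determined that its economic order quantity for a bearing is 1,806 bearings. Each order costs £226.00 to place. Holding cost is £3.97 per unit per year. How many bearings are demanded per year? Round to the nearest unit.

Invert the EOQ relation Q*² = 2DS/H.
From Q* = √(2DS/H): D = Q*²H / (2S) = 1,806² × 3.97 / (2 × 226) = 28647.555.

D ≈ 28,648 bearings per year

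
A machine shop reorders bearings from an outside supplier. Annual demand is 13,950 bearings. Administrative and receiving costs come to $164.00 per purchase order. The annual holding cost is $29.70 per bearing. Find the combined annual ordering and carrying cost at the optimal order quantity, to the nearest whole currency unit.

EOQ = √(2DS/H) = √(2 × 13,950 × 164 / 29.7) ≈ 392.51.
At Q*, ordering cost (D/Q*)S equals holding cost (Q*/2)H, each = √(DSH/2).
Minimum total = √(2DSH) = √(2 × 13,950 × 164 × 29.7) ≈ 11657.415.

TC* ≈ $11,657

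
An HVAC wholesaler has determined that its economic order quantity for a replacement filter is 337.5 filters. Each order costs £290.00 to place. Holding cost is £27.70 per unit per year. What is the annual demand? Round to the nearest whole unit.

D ≈ 5,440 filters per year

Squaring Q* = √(2DS/H) gives Q*² = 2DS/H.
From Q* = √(2DS/H): D = Q*²H / (2S) = 337.5² × 27.7 / (2 × 290) = 5440.005.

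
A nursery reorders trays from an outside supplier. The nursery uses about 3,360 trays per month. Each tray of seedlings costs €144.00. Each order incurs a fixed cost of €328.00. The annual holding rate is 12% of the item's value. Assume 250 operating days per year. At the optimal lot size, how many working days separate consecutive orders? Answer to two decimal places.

Annual demand D = 3,360 × 12 = 40,320.
Holding cost H = 0.12 × €144.00 = €17.2800 per unit per year.
The optimal lot size = √(2DS/H) = √(2 × 40,320 × 328 / 17.28) ≈ 1237.20.
Cycle time = Q*/D × 250 = 1237.20 / 40,320 × 250 ≈ 7.671 days.

T ≈ 7.67 days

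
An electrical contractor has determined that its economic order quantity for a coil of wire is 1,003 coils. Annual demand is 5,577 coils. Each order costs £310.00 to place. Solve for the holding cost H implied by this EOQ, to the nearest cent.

The basic EOQ model gives Q* = √(2DS/H); rearrange for the unknown.
From Q* = √(2DS/H): H = 2DS / Q*² = 2 × 5,577 × 310 / 1,003² = 3.4371.

H ≈ £3.44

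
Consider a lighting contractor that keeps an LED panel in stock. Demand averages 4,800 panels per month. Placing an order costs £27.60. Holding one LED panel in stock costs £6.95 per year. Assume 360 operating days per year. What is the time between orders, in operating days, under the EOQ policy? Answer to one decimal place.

T ≈ 4.2 days

Annual demand D = 4,800 × 12 = 57,600.
The optimal lot size = √(2DS/H) = √(2 × 57,600 × 27.6 / 6.95) ≈ 676.38.
Cycle time = Q*/D × 360 = 676.38 / 57,600 × 360 ≈ 4.227 days.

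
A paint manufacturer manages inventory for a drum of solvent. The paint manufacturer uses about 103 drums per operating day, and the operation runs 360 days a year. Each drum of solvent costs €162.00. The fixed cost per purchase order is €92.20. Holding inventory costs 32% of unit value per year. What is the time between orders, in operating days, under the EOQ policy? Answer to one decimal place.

T ≈ 3.5 days

Annual demand D = 103 × 360 = 37,080.
Holding cost H = 0.32 × €162.00 = €51.8400 per unit per year.
EOQ = √(2DS/H) = √(2 × 37,080 × 92.2 / 51.84) ≈ 363.18.
Cycle time = Q*/D × 360 = 363.18 / 37,080 × 360 ≈ 3.526 days.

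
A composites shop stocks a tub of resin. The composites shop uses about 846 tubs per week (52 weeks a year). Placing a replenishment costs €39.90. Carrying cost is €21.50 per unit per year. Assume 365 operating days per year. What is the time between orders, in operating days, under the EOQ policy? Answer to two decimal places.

Annual demand D = 846 × 52 = 43,992.
The optimal lot size = √(2DS/H) = √(2 × 43,992 × 39.9 / 21.5) ≈ 404.08.
Cycle time = Q*/D × 365 = 404.08 / 43,992 × 365 ≈ 3.353 days.

T ≈ 3.35 days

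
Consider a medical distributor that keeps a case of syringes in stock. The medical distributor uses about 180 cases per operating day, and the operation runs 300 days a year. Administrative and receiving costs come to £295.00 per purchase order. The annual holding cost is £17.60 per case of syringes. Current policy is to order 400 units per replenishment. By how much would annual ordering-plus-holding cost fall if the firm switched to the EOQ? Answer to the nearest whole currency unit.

Extra cost ≈ £19,665 per year

Annual demand D = 180 × 300 = 54,000.
EOQ = √(2DS/H) = √(2 × 54,000 × 295 / 17.6) ≈ 1345.45.
Cost at Q* = (D/Q*)S + (Q*/2)H = √(2DSH) ≈ £23,679.86.
Cost at Q = 400: (54,000/400)×295 + (400/2)×17.6 = £39,825.00 + £3,520.00 = £43,345.00.
Excess = £43,345.00 − £23,679.86 = £19,665.14.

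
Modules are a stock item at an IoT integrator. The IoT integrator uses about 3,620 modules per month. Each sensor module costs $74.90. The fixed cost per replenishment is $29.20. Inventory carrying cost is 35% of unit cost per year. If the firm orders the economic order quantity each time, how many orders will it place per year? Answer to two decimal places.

Annual demand D = 3,620 × 12 = 43,440.
Holding cost H = 0.35 × $74.90 = $26.2150 per unit per year.
The optimal lot size = √(2DS/H) = √(2 × 43,440 × 29.2 / 26.215) ≈ 311.08.
Orders per year = D / Q* = 43,440 / 311.08 ≈ 139.641.

N ≈ 139.64 orders per year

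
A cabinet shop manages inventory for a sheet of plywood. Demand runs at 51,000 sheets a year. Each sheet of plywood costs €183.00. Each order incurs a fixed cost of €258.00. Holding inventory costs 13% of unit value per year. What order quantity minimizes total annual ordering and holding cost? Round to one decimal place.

Q* ≈ 1,051.8 sheets

Holding cost H = 0.13 × €183.00 = €23.7900 per unit per year.
EOQ = √(2DS / H) = √(2 × 51,000 × 258 / 23.79).
= √(26,316,000 / 23.79) = √1,106,179.0668 ≈ 1051.750.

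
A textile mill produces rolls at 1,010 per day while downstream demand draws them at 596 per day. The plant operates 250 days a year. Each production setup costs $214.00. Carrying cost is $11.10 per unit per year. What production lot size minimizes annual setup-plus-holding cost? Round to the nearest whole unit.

Q* ≈ 3,744 rolls

Annual demand D = 596 × 250 = 149,000.
Production build-up factor (1 − d/p) = 1 − 596/1,010 = 0.4099.
Q* = √(2DS / (H(1 − d/p))) = √(2 × 149,000 × 214 / (11.1 × 0.4099)).
= √(63,772,000 / 4.5499) ≈ 3743.812.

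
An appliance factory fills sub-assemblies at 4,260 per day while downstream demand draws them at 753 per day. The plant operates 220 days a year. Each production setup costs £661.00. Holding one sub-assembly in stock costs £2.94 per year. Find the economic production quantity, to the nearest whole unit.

Annual demand D = 753 × 220 = 165,660.
Production build-up factor (1 − d/p) = 1 − 753/4,260 = 0.8232.
Q* = √(2DS / (H(1 − d/p))) = √(2 × 165,660 × 661 / (2.94 × 0.8232)).
= √(219,002,520 / 2.4203) ≈ 9512.350.

Q* ≈ 9,512 sub-assemblies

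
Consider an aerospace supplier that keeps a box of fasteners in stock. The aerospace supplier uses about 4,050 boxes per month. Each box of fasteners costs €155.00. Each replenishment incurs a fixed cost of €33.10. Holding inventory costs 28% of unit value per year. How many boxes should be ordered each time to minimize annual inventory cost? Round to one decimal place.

Q* ≈ 272.3 boxes

Annual demand D = 4,050 × 12 = 48,600.
Holding cost H = 0.28 × €155.00 = €43.4000 per unit per year.
EOQ = √(2DS / H) = √(2 × 48,600 × 33.1 / 43.4).
= √(3,217,320 / 43.4) = √74,131.7972 ≈ 272.272.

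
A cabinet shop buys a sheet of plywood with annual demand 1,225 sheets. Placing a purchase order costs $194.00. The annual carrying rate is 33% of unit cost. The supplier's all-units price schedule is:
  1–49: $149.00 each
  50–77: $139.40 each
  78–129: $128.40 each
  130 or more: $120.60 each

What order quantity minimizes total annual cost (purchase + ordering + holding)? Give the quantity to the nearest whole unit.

Q* ≈ 130 sheets

Holding cost per unit per year at price C is H = 0.33·C.
For each price level, check whether its EOQ is feasible; otherwise the best quantity at that price is the breakpoint.
Tier 1 ($149.00): EOQ = 98.3 exceeds tier's upper bound 49, so this tier is dominated.
Tier 2 ($139.40): EOQ = 101.6 exceeds tier's upper bound 77, so this tier is dominated.
EOQ at $128.40 = 105.9 (feasible in tier 3): TC = 1,225×$128.40 + (1,225/105.9)×194 + (105.9/2)×0.33×$128.40 = $161,777.70.
EOQ at $120.60 = 109.3 < 130, so use break Q=130: TC = 1,225×$120.60 + (1,225/130.0)×194 + (130.0/2)×0.33×$120.60 = $152,149.95.
Lowest total cost is $152,149.95 at Q = 130.0.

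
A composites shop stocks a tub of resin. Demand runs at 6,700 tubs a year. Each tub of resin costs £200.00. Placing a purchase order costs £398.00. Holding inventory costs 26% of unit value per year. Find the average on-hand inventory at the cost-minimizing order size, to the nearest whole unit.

Average inventory ≈ 160 tubs

Holding cost H = 0.26 × £200.00 = £52.0000 per unit per year.
Q* = √(2DS/H) = √(2 × 6,700 × 398 / 52) ≈ 320.25.
Average inventory = Q*/2 ≈ 320.25 / 2 = 160.126.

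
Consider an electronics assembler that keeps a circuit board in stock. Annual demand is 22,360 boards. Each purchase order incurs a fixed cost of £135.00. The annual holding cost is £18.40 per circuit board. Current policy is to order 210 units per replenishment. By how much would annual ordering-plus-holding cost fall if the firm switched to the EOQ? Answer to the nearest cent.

EOQ = √(2DS/H) = √(2 × 22,360 × 135 / 18.4) ≈ 572.81.
Cost at Q* = (D/Q*)S + (Q*/2)H = √(2DSH) ≈ £10,539.66.
Cost at Q = 210: (22,360/210)×135 + (210/2)×18.4 = £14,374.29 + £1,932.00 = £16,306.29.
Excess = £16,306.29 − £10,539.66 = £5,766.62.

Extra cost ≈ £5,766.62 per year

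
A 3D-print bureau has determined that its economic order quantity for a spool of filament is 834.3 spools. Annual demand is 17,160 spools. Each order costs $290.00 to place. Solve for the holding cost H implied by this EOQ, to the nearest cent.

H ≈ $14.30

Invert the EOQ relation Q*² = 2DS/H.
From Q* = √(2DS/H): H = 2DS / Q*² = 2 × 17,160 × 290 / 834.3² = 14.2988.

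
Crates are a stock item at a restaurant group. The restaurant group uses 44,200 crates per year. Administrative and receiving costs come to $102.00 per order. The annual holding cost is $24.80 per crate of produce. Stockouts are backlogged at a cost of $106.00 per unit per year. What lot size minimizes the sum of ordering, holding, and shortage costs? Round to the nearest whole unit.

Q* ≈ 670 crates

With planned backorders, Q* = √(2DS/H) · √((H+B)/B).
√(2DS/H) = √(2 × 44,200 × 102 / 24.8) = 602.976.
√((H+B)/B) = √((24.8+106)/106) = 1.1108.
Q* ≈ 669.810.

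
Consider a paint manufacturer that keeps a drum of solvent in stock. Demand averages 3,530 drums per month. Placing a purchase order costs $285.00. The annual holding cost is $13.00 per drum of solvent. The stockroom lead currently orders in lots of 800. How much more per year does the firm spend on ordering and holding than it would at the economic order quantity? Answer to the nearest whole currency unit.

Annual demand D = 3,530 × 12 = 42,360.
EOQ = √(2DS/H) = √(2 × 42,360 × 285 / 13) ≈ 1362.84.
Cost at Q* = (D/Q*)S + (Q*/2)H = √(2DSH) ≈ $17,716.87.
Cost at Q = 800: (42,360/800)×285 + (800/2)×13 = $15,090.75 + $5,200.00 = $20,290.75.
Excess = $20,290.75 − $17,716.87 = $2,573.88.

Extra cost ≈ $2,574 per year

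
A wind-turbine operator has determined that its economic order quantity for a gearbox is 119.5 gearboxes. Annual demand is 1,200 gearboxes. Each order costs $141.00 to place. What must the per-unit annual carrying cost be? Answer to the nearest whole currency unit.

H ≈ $24

The basic EOQ model gives Q* = √(2DS/H); rearrange for the unknown.
From Q* = √(2DS/H): H = 2DS / Q*² = 2 × 1,200 × 141 / 119.5² = 23.6971.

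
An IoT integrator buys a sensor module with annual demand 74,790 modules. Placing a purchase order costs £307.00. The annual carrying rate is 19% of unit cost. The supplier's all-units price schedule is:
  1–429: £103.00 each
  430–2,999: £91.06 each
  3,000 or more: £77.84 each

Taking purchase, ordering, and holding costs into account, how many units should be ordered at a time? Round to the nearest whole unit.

Holding cost per unit per year at price C is H = 0.19·C.
Candidates are each tier's EOQ (if it falls in that tier) and each price-break quantity.
Tier 1 (£103.00): EOQ = 1531.8 exceeds tier's upper bound 429, so this tier is dominated.
EOQ at £91.06 = 1629.2 (feasible in tier 2): TC = 74,790×£91.06 + (74,790/1629.2)×307 + (1629.2/2)×0.19×£91.06 = £6,838,564.25.
EOQ at £77.84 = 1762.1 < 3000, so use break Q=3000: TC = 74,790×£77.84 + (74,790/3000.0)×307 + (3000.0/2)×0.19×£77.84 = £5,851,491.51.
Lowest total cost is £5,851,491.51 at Q = 3000.0.

Q* ≈ 3,000 modules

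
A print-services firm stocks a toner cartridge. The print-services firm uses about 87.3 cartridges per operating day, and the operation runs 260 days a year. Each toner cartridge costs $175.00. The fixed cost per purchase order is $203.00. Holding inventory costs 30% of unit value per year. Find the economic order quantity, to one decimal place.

Annual demand D = 87.3 × 260 = 22,698.
Holding cost H = 0.30 × $175.00 = $52.5000 per unit per year.
EOQ = √(2DS / H) = √(2 × 22,698 × 203 / 52.5).
= √(9,215,388 / 52.5) = √175,531.2 ≈ 418.964.

Q* ≈ 419.0 cartridges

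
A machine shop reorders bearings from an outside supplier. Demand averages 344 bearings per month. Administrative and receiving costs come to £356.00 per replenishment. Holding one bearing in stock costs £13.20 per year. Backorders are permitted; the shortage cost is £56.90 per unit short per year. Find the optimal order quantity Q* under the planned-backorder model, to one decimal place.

Annual demand D = 344 × 12 = 4,128.
With planned backorders, Q* = √(2DS/H) · √((H+B)/B).
√(2DS/H) = √(2 × 4,128 × 356 / 13.2) = 471.871.
√((H+B)/B) = √((13.2+56.9)/56.9) = 1.1099.
Q* ≈ 523.752.

Q* ≈ 523.8 bearings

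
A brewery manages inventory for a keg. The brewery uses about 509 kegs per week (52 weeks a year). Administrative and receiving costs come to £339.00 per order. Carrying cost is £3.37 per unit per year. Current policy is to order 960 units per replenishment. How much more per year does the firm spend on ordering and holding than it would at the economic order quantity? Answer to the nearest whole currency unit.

Annual demand D = 509 × 52 = 26,468.
EOQ = √(2DS/H) = √(2 × 26,468 × 339 / 3.37) ≈ 2307.60.
Cost at Q* = (D/Q*)S + (Q*/2)H = √(2DSH) ≈ £7,776.61.
Cost at Q = 960: (26,468/960)×339 + (960/2)×3.37 = £9,346.51 + £1,617.60 = £10,964.11.
Excess = £10,964.11 − £7,776.61 = £3,187.50.

Extra cost ≈ £3,188 per year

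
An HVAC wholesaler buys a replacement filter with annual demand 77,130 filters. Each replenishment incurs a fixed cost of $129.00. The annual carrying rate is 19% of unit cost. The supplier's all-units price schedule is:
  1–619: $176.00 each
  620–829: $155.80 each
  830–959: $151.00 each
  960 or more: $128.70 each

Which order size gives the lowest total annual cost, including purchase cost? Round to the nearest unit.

Holding cost per unit per year at price C is H = 0.19·C.
Candidates are each tier's EOQ (if it falls in that tier) and each price-break quantity.
Tier 1 ($176.00): EOQ = 771.4 exceeds tier's upper bound 619, so this tier is dominated.
EOQ at $155.80 = 819.9 (feasible in tier 2): TC = 77,130×$155.80 + (77,130/819.9)×129 + (819.9/2)×0.19×$155.80 = $12,041,124.69.
EOQ at $151.00 = 832.8 (feasible in tier 3): TC = 77,130×$151.00 + (77,130/832.8)×129 + (832.8/2)×0.19×$151.00 = $11,670,523.89.
EOQ at $128.70 = 902.1 < 960, so use break Q=960: TC = 77,130×$128.70 + (77,130/960.0)×129 + (960.0/2)×0.19×$128.70 = $9,948,732.78.
Lowest total cost is $9,948,732.78 at Q = 960.0.

Q* ≈ 960 filters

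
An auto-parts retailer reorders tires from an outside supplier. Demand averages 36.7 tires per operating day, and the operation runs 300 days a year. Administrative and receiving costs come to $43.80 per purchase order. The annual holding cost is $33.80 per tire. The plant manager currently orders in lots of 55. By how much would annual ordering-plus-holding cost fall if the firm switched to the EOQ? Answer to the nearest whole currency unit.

Extra cost ≈ $3,988 per year

Annual demand D = 36.7 × 300 = 11,010.
EOQ = √(2DS/H) = √(2 × 11,010 × 43.8 / 33.8) ≈ 168.92.
Cost at Q* = (D/Q*)S + (Q*/2)H = √(2DSH) ≈ $5,709.58.
Cost at Q = 55: (11,010/55)×43.8 + (55/2)×33.8 = $8,767.96 + $929.50 = $9,697.46.
Excess = $9,697.46 − $5,709.58 = $3,987.88.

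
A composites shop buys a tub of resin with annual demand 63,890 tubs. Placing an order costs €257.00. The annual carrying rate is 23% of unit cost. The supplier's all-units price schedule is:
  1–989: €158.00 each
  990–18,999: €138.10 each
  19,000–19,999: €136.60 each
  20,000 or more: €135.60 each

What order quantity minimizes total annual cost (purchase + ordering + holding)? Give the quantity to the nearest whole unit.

Q* ≈ 1,017 tubs

Holding cost per unit per year at price C is H = 0.23·C.
Evaluate total cost at each tier's feasible EOQ or, if the EOQ is below the tier, at the tier's minimum quantity.
EOQ at €158.00 = 950.6 (feasible in tier 1): TC = 63,890×€158.00 + (63,890/950.6)×257 + (950.6/2)×0.23×€158.00 = €10,129,165.42.
EOQ at €138.10 = 1016.8 (feasible in tier 2): TC = 63,890×€138.10 + (63,890/1016.8)×257 + (1016.8/2)×0.23×€138.10 = €8,855,505.75.
EOQ at €136.60 = 1022.4 < 19000, so use break Q=19000: TC = 63,890×€136.60 + (63,890/19000.0)×257 + (19000.0/2)×0.23×€136.60 = €9,026,709.20.
EOQ at €135.60 = 1026.1 < 20000, so use break Q=20000: TC = 63,890×€135.60 + (63,890/20000.0)×257 + (20000.0/2)×0.23×€135.60 = €8,976,184.99.
Lowest total cost is €8,855,505.75 at Q = 1016.8.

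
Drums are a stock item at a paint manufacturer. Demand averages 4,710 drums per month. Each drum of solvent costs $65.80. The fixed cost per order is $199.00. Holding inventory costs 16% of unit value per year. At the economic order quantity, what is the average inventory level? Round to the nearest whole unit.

Annual demand D = 4,710 × 12 = 56,520.
Holding cost H = 0.16 × $65.80 = $10.5280 per unit per year.
EOQ = √(2DS/H) = √(2 × 56,520 × 199 / 10.528) ≈ 1461.74.
Average inventory = Q*/2 ≈ 1461.74 / 2 = 730.869.

Average inventory ≈ 731 drums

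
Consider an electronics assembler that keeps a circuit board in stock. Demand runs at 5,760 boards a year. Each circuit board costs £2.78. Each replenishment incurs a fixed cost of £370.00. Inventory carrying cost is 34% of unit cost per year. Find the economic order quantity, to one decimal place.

Q* ≈ 2,123.6 boards

Holding cost H = 0.34 × £2.78 = £0.9452 per unit per year.
EOQ = √(2DS / H) = √(2 × 5,760 × 370 / 0.9452).
= √(4,262,400 / 0.9452) = √4,509,521.7943 ≈ 2123.563.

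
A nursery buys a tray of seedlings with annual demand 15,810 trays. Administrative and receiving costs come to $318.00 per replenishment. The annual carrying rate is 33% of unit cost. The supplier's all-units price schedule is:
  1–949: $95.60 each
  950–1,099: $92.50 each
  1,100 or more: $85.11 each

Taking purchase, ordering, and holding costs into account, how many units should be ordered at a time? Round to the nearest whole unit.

Holding cost per unit per year at price C is H = 0.33·C.
For each price level, check whether its EOQ is feasible; otherwise the best quantity at that price is the breakpoint.
EOQ at $95.60 = 564.6 (feasible in tier 1): TC = 15,810×$95.60 + (15,810/564.6)×318 + (564.6/2)×0.33×$95.60 = $1,529,246.68.
EOQ at $92.50 = 573.9 < 950, so use break Q=950: TC = 15,810×$92.50 + (15,810/950.0)×318 + (950.0/2)×0.33×$92.50 = $1,482,216.56.
EOQ at $85.11 = 598.3 < 1100, so use break Q=1100: TC = 15,810×$85.11 + (15,810/1100.0)×318 + (1100.0/2)×0.33×$85.11 = $1,365,607.09.
Lowest total cost is $1,365,607.09 at Q = 1100.0.

Q* ≈ 1,100 trays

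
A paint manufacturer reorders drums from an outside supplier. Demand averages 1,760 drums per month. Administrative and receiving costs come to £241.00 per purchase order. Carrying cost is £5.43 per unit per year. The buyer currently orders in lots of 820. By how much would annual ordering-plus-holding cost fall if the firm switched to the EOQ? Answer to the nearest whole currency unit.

Annual demand D = 1,760 × 12 = 21,120.
EOQ = √(2DS/H) = √(2 × 21,120 × 241 / 5.43) ≈ 1369.21.
Cost at Q* = (D/Q*)S + (Q*/2)H = √(2DSH) ≈ £7,434.82.
Cost at Q = 820: (21,120/820)×241 + (820/2)×5.43 = £6,207.22 + £2,226.30 = £8,433.52.
Excess = £8,433.52 − £7,434.82 = £998.70.

Extra cost ≈ £999 per year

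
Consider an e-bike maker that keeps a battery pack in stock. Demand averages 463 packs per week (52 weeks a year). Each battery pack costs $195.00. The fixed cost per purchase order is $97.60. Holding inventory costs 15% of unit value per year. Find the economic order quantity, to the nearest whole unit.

Annual demand D = 463 × 52 = 24,076.
Holding cost H = 0.15 × $195.00 = $29.2500 per unit per year.
EOQ = √(2DS / H) = √(2 × 24,076 × 97.6 / 29.25).
= √(4,699,635.2 / 29.25) = √160,671.2889 ≈ 400.838.

Q* ≈ 401 packs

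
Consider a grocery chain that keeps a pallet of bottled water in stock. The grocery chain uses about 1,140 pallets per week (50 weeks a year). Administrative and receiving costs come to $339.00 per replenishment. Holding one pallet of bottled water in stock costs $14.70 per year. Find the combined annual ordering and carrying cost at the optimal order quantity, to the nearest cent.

TC* ≈ $23,834.77

Annual demand D = 1,140 × 50 = 57,000.
Q* = √(2DS/H) = √(2 × 57,000 × 339 / 14.7) ≈ 1621.41.
At the optimum the two cost components are equal, so total cost = 2·(Q*/2)H = Q*·H.
Minimum total = √(2DSH) = √(2 × 57,000 × 339 × 14.7) ≈ 23834.769.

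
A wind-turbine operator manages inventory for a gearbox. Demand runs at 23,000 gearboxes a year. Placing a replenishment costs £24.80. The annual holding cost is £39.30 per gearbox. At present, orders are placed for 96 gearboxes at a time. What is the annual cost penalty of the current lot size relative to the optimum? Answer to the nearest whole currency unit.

Extra cost ≈ £1,132 per year

EOQ = √(2DS/H) = √(2 × 23,000 × 24.8 / 39.3) ≈ 170.38.
Cost at Q* = (D/Q*)S + (Q*/2)H = √(2DSH) ≈ £6,695.78.
Cost at Q = 96: (23,000/96)×24.8 + (96/2)×39.3 = £5,941.67 + £1,886.40 = £7,828.07.
Excess = £7,828.07 − £6,695.78 = £1,132.29.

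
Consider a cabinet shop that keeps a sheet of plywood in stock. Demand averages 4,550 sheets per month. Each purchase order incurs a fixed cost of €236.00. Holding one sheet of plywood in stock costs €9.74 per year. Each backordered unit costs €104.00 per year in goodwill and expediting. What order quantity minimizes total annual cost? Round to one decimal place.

Q* ≈ 1,701.1 sheets

Annual demand D = 4,550 × 12 = 54,600.
With planned backorders, Q* = √(2DS/H) · √((H+B)/B).
√(2DS/H) = √(2 × 54,600 × 236 / 9.74) = 1626.626.
√((H+B)/B) = √((9.74+104)/104) = 1.0458.
Q* ≈ 1701.092.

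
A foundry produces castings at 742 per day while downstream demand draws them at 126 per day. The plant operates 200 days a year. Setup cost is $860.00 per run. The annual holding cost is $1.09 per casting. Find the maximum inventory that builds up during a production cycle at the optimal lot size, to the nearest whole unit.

Annual demand D = 126 × 200 = 25,200.
Production build-up factor (1 − d/p) = 1 − 126/742 = 0.8302.
Q* = √(2DS / (H(1 − d/p))) = √(2 × 25,200 × 860 / (1.09 × 0.8302)).
= √(43,344,000 / 0.9049) ≈ 6920.904.
Maximum inventory = Q*(1 − d/p) = 6920.904 × 0.8302 ≈ 5745.656.

I_max ≈ 5,746 castings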